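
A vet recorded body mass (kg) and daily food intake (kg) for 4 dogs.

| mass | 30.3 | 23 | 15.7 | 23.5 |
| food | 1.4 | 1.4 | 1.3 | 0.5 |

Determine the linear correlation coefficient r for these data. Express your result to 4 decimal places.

0.0519

n = 4, Σx = 92.5, Σy = 4.6, Σx² = 2245.83, Σy² = 5.86, Σxy = 106.78
nΣxy − ΣxΣy = 427.12 − 425.5 = 1.62
nΣx² − (Σx)² = 8983.32 − 8556.25 = 427.07; nΣy² − (Σy)² = 23.44 − 21.16 = 2.28
r = 1.62 / √(427.07 × 2.28) = 1.62 / 31.2045 ≈ 0.0519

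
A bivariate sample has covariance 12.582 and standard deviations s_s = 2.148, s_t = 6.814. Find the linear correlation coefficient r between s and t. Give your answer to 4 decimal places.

0.8596

r = Cov(s,t) / (s_s · s_t) = 12.582 / (2.148 × 6.814)
  = 12.582 / 14.6365 ≈ 0.8596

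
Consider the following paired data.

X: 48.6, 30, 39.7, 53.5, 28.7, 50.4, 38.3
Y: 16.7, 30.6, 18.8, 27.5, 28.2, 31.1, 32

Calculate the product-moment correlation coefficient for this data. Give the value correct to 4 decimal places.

n = 7, ΣX = 289.2, ΣY = 184.9, ΣX² = 12531.04, ΣY² = 5111.39, ΣXY = 7549.61
nΣXY − ΣXΣY = 52847.27 − 53473.08 = -625.81
nΣX² − (ΣX)² = 87717.28 − 83636.64 = 4080.64; nΣY² − (ΣY)² = 35779.73 − 34188.01 = 1591.72
r = -625.81 / √(4080.64 × 1591.72) = -625.81 / 2548.5753 ≈ -0.2456

-0.2456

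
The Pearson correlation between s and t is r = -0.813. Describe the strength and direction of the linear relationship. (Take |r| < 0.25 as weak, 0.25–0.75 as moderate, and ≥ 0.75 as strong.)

strong negative

r = -0.813 < 0 so the relationship is negative.
|r| = 0.813, which falls in the strong range.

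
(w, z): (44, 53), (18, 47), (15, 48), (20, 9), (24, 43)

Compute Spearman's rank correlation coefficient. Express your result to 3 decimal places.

Rank w: 5, 2, 1, 3, 4
Rank z: 5, 3, 4, 1, 2
d = rank(w) − rank(z): 0, -1, -3, 2, 2; Σd² = 18
ρ = 1 − 6Σd² / [n(n²−1)] = 1 − 6×18 / (5×24) = 1 − 108/120 ≈ 0.100

0.100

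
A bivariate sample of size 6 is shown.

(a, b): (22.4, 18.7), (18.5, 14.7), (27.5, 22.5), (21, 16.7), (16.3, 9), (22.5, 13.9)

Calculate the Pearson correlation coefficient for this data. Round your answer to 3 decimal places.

n = 6, Σa = 128.2, Σb = 95.5, Σa² = 2813.2, Σb² = 1625.13, Σab = 2119.73
nΣab − ΣaΣb = 12718.38 − 12243.1 = 475.28
nΣa² − (Σa)² = 16879.2 − 16435.24 = 443.96; nΣb² − (Σb)² = 9750.78 − 9120.25 = 630.53
r = 475.28 / √(443.96 × 630.53) = 475.28 / 529.0842 ≈ 0.898

0.898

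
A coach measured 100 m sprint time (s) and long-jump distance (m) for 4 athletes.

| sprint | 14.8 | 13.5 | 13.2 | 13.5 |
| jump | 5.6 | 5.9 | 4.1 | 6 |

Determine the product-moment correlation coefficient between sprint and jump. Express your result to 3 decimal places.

0.344

n = 4, Σx = 55, Σy = 21.6, Σx² = 757.78, Σy² = 118.98, Σxy = 297.65
nΣxy − ΣxΣy = 1190.6 − 1188 = 2.6
nΣx² − (Σx)² = 3031.12 − 3025 = 6.12; nΣy² − (Σy)² = 475.92 − 466.56 = 9.36
r = 2.6 / √(6.12 × 9.36) = 2.6 / 7.5686 ≈ 0.344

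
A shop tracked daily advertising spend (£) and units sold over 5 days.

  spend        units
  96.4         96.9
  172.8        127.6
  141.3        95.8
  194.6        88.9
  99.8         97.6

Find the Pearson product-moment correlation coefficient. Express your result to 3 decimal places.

n = 5, Σx = 704.9, Σy = 506.8, Σx² = 106947.69, Σy² = 52277.98, Σxy = 71967.4
nΣxy − ΣxΣy = 359837 − 357243.32 = 2593.68
nΣx² − (Σx)² = 534738.45 − 496884.01 = 37854.44; nΣy² − (Σy)² = 261389.9 − 256846.24 = 4543.66
r = 2593.68 / √(37854.44 × 4543.66) = 2593.68 / 13114.7895 ≈ 0.198

0.198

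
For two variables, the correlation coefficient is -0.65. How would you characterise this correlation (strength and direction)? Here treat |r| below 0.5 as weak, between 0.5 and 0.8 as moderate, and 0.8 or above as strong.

moderate negative

r = -0.65 < 0 so the relationship is negative.
|r| = 0.65, which falls in the moderate range.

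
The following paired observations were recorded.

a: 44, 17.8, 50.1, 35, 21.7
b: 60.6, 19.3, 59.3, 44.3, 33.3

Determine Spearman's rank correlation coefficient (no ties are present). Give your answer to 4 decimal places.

Rank a: 4, 1, 5, 3, 2
Rank b: 5, 1, 4, 3, 2
d = rank(a) − rank(b): -1, 0, 1, 0, 0; Σd² = 2
ρ = 1 − 6Σd² / [n(n²−1)] = 1 − 6×2 / (5×24) = 1 − 12/120 ≈ 0.9000

0.9000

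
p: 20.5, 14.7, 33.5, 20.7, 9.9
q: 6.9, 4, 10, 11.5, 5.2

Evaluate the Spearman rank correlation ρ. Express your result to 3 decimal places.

Rank p: 3, 2, 5, 4, 1
Rank q: 3, 1, 4, 5, 2
d = rank(p) − rank(q): 0, 1, 1, -1, -1; Σd² = 4
ρ = 1 − 6Σd² / [n(n²−1)] = 1 − 6×4 / (5×24) = 1 − 24/120 ≈ 0.800

0.800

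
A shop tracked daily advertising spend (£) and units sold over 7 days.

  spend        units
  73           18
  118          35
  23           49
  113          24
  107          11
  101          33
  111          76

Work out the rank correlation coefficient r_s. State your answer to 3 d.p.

0.071

Rank spend: 2, 7, 1, 6, 4, 3, 5
Rank units: 2, 5, 6, 3, 1, 4, 7
d = rank(spend) − rank(units): 0, 2, -5, 3, 3, -1, -2; Σd² = 52
ρ = 1 − 6Σd² / [n(n²−1)] = 1 − 6×52 / (7×48) = 1 − 312/336 ≈ 0.071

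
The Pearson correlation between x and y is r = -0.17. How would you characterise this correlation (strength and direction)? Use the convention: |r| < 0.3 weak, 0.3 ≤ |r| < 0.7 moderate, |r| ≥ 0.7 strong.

r = -0.17 < 0 so the relationship is negative.
|r| = 0.17, which falls in the weak range.

weak negative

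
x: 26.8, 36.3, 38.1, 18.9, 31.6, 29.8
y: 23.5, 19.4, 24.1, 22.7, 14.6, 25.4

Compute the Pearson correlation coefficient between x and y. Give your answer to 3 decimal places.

n = 6, Σx = 181.5, Σy = 129.7, Σx² = 5731.35, Σy² = 2883.03, Σxy = 3899.54
nΣxy − ΣxΣy = 23397.24 − 23540.55 = -143.31
nΣx² − (Σx)² = 34388.1 − 32942.25 = 1445.85; nΣy² − (Σy)² = 17298.18 − 16822.09 = 476.09
r = -143.31 / √(1445.85 × 476.09) = -143.31 / 829.6715 ≈ -0.173

-0.173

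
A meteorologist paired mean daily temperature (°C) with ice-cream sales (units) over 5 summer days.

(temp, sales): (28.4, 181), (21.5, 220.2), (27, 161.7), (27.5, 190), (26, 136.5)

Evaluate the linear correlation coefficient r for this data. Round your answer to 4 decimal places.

n = 5, Σx = 130.4, Σy = 889.4, Σx² = 3430.06, Σy² = 162128.18, Σxy = 23014.6
nΣxy − ΣxΣy = 115073 − 115977.76 = -904.76
nΣx² − (Σx)² = 17150.3 − 17004.16 = 146.14; nΣy² − (Σy)² = 810640.9 − 791032.36 = 19608.54
r = -904.76 / √(146.14 × 19608.54) = -904.76 / 1692.8060 ≈ -0.5345

-0.5345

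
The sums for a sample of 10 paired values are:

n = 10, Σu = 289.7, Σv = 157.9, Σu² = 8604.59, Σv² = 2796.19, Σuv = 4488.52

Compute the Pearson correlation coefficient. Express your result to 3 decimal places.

-0.339

r = (nΣuv − ΣuΣv) / √[(nΣu² − (Σu)²)(nΣv² − (Σv)²)]
Numerator: 10×4488.52 − 289.7×157.9 = -858.43
Denominator: √[(86045.9 − 83926.09)(27961.9 − 24932.41)] = √[2119.81 × 3029.49] = 2534.1553
r = -858.43 / 2534.1553 ≈ -0.339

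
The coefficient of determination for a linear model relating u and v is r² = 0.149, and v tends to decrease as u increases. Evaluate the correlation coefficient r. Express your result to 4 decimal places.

-0.3860

|r| = √0.149 = 0.3860
The association is negative, so r = −0.3860.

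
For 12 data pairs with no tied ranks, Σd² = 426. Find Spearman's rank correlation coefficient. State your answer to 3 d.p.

-0.490

ρ = 1 − 6Σd² / [n(n²−1)] = 1 − 6×426 / (12×143)
  = 1 − 2556/1716 = 1 − 1.4895 ≈ -0.490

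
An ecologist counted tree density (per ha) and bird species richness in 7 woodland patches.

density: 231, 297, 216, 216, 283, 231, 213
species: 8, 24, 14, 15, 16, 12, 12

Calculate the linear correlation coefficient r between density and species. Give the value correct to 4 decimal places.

n = 7, Σx = 1687, Σy = 101, Σx² = 413701, Σy² = 1605, Σxy = 25096
nΣxy − ΣxΣy = 175672 − 170387 = 5285
nΣx² − (Σx)² = 2895907 − 2845969 = 49938; nΣy² − (Σy)² = 11235 − 10201 = 1034
r = 5285 / √(49938 × 1034) = 5285 / 7185.8119 ≈ 0.7355

0.7355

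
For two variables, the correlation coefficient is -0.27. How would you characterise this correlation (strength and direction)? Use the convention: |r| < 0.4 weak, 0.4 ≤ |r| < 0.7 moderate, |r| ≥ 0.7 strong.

r = -0.27 < 0 so the relationship is negative.
|r| = 0.27, which falls in the weak range.

weak negative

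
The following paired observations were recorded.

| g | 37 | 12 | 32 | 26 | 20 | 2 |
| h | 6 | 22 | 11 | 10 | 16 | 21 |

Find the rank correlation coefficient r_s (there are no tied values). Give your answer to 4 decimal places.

Rank g: 6, 2, 5, 4, 3, 1
Rank h: 1, 6, 3, 2, 4, 5
d = rank(g) − rank(h): 5, -4, 2, 2, -1, -4; Σd² = 66
ρ = 1 − 6Σd² / [n(n²−1)] = 1 − 6×66 / (6×35) = 1 − 396/210 ≈ -0.8857

-0.8857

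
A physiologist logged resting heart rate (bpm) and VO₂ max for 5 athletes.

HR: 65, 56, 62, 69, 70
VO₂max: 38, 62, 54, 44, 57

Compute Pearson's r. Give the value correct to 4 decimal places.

-0.4759

n = 5, Σx = 322, Σy = 255, Σx² = 20866, Σy² = 13389, Σxy = 16316
nΣxy − ΣxΣy = 81580 − 82110 = -530
nΣx² − (Σx)² = 104330 − 103684 = 646; nΣy² − (Σy)² = 66945 − 65025 = 1920
r = -530 / √(646 × 1920) = -530 / 1113.6965 ≈ -0.4759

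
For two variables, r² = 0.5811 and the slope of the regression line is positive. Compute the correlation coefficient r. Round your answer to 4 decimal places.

0.7623

|r| = √0.5811 = 0.7623
The association is positive, so r = 0.7623.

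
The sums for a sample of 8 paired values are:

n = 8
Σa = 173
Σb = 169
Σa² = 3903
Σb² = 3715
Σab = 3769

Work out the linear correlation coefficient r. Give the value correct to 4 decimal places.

0.7469

r = (nΣab − ΣaΣb) / √[(nΣa² − (Σa)²)(nΣb² − (Σb)²)]
Numerator: 8×3769 − 173×169 = 915
Denominator: √[(31224 − 29929)(29720 − 28561)] = √[1295 × 1159] = 1225.1143
r = 915 / 1225.1143 ≈ 0.7469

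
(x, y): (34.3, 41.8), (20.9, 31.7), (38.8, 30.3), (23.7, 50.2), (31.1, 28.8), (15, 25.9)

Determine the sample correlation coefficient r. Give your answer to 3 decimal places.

0.116

n = 6, Σx = 163.8, Σy = 208.7, Σx² = 4872.64, Σy² = 7690.51, Σxy = 5745.83
nΣxy − ΣxΣy = 34474.98 − 34185.06 = 289.92
nΣx² − (Σx)² = 29235.84 − 26830.44 = 2405.4; nΣy² − (Σy)² = 46143.06 − 43555.69 = 2587.37
r = 289.92 / √(2405.4 × 2587.37) = 289.92 / 2494.7264 ≈ 0.116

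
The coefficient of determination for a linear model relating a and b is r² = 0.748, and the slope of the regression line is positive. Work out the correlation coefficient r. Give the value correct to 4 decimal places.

0.8649

|r| = √0.748 = 0.8649
The association is positive, so r = 0.8649.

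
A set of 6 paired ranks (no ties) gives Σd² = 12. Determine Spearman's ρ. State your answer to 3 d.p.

0.657

ρ = 1 − 6Σd² / [n(n²−1)] = 1 − 6×12 / (6×35)
  = 1 − 72/210 = 1 − 0.3429 ≈ 0.657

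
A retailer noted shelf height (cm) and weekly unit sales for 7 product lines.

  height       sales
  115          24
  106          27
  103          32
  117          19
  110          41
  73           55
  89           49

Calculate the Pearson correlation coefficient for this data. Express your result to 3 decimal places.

n = 7, Σx = 713, Σy = 247, Σx² = 74109, Σy² = 9797, Σxy = 24027
nΣxy − ΣxΣy = 168189 − 176111 = -7922
nΣx² − (Σx)² = 518763 − 508369 = 10394; nΣy² − (Σy)² = 68579 − 61009 = 7570
r = -7922 / √(10394 × 7570) = -7922 / 8870.3202 ≈ -0.893

-0.893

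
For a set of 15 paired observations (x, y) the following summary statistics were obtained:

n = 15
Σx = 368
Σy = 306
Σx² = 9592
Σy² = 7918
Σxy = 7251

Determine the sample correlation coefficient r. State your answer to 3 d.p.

-0.264

r = (nΣxy − ΣxΣy) / √[(nΣx² − (Σx)²)(nΣy² − (Σy)²)]
Numerator: 15×7251 − 368×306 = -3843
Denominator: √[(143880 − 135424)(118770 − 93636)] = √[8456 × 25134] = 14578.5152
r = -3843 / 14578.5152 ≈ -0.264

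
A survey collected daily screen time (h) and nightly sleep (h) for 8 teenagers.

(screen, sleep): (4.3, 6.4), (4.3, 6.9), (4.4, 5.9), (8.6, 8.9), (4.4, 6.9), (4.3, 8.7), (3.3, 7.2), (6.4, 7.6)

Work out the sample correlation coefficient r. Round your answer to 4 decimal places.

n = 8, Σx = 40, Σy = 58.5, Σx² = 220, Σy² = 435.49, Σxy = 299.86
nΣxy − ΣxΣy = 2398.88 − 2340 = 58.88
nΣx² − (Σx)² = 1760 − 1600 = 160; nΣy² − (Σy)² = 3483.92 − 3422.25 = 61.67
r = 58.88 / √(160 × 61.67) = 58.88 / 99.3338 ≈ 0.5927

0.5927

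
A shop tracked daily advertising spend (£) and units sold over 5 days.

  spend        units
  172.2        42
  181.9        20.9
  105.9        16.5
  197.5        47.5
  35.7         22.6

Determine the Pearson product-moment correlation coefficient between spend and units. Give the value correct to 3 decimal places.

n = 5, Σx = 693.2, Σy = 149.5, Σx² = 114236, Σy² = 5240.07, Σxy = 22969.53
nΣxy − ΣxΣy = 114847.65 − 103633.4 = 11214.25
nΣx² − (Σx)² = 571180 − 480526.24 = 90653.76; nΣy² − (Σy)² = 26200.35 − 22350.25 = 3850.1
r = 11214.25 / √(90653.76 × 3850.1) = 11214.25 / 18682.2387 ≈ 0.600

0.600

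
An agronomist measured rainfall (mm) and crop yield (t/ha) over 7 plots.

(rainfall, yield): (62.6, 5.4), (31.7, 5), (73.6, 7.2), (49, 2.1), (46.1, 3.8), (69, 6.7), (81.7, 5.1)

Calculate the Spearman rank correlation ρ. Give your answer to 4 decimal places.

0.6429

Rank rainfall: 4, 1, 6, 3, 2, 5, 7
Rank yield: 5, 3, 7, 1, 2, 6, 4
d = rank(rainfall) − rank(yield): -1, -2, -1, 2, 0, -1, 3; Σd² = 20
ρ = 1 − 6Σd² / [n(n²−1)] = 1 − 6×20 / (7×48) = 1 − 120/336 ≈ 0.6429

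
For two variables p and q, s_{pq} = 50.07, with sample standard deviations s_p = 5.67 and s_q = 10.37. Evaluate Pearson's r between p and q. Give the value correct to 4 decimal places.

r = Cov(p,q) / (s_p · s_q) = 50.07 / (5.67 × 10.37)
  = 50.07 / 58.7979 ≈ 0.8516

0.8516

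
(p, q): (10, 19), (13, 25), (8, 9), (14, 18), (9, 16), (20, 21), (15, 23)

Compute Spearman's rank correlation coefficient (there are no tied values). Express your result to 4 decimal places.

Rank p: 3, 4, 1, 5, 2, 7, 6
Rank q: 4, 7, 1, 3, 2, 5, 6
d = rank(p) − rank(q): -1, -3, 0, 2, 0, 2, 0; Σd² = 18
ρ = 1 − 6Σd² / [n(n²−1)] = 1 − 6×18 / (7×48) = 1 − 108/336 ≈ 0.6786

0.6786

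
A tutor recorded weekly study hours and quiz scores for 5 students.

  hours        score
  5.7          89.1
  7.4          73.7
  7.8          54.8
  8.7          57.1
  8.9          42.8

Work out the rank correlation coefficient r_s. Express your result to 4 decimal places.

-0.9000

Rank hours: 1, 2, 3, 4, 5
Rank score: 5, 4, 2, 3, 1
d = rank(hours) − rank(score): -4, -2, 1, 1, 4; Σd² = 38
ρ = 1 − 6Σd² / [n(n²−1)] = 1 − 6×38 / (5×24) = 1 − 228/120 ≈ -0.9000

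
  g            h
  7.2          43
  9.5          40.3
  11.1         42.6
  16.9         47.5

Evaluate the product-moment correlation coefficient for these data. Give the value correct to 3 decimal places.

0.811

n = 4, Σg = 44.7, Σh = 173.4, Σg² = 550.91, Σh² = 7544.1, Σgh = 1968.06
nΣgh − ΣgΣh = 7872.24 − 7750.98 = 121.26
nΣg² − (Σg)² = 2203.64 − 1998.09 = 205.55; nΣh² − (Σh)² = 30176.4 − 30067.56 = 108.84
r = 121.26 / √(205.55 × 108.84) = 121.26 / 149.5729 ≈ 0.811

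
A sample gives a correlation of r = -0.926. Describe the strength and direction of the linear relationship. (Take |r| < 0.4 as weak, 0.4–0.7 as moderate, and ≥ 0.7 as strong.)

strong negative

r = -0.926 < 0 so the relationship is negative.
|r| = 0.926, which falls in the strong range.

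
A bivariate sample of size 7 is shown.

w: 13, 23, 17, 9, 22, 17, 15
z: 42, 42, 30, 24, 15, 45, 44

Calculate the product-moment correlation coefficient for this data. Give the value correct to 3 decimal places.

-0.050

n = 7, Σw = 116, Σz = 242, Σw² = 2066, Σz² = 9190, Σwz = 3993
nΣwz − ΣwΣz = 27951 − 28072 = -121
nΣw² − (Σw)² = 14462 − 13456 = 1006; nΣz² − (Σz)² = 64330 − 58564 = 5766
r = -121 / √(1006 × 5766) = -121 / 2408.4427 ≈ -0.050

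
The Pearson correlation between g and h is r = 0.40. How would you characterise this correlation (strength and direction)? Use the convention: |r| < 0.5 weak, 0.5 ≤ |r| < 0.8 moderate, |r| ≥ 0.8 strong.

r = 0.40 > 0 so the relationship is positive.
|r| = 0.40, which falls in the weak range.

weak positive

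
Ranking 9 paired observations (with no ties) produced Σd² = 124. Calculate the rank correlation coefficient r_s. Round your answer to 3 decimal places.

ρ = 1 − 6Σd² / [n(n²−1)] = 1 − 6×124 / (9×80)
  = 1 − 744/720 = 1 − 1.0333 ≈ -0.033

-0.033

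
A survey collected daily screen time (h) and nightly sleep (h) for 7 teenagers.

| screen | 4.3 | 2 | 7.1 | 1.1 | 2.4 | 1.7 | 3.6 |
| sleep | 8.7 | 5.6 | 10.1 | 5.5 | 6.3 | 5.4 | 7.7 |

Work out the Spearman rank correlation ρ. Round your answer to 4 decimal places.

0.9643

Rank screen: 6, 3, 7, 1, 4, 2, 5
Rank sleep: 6, 3, 7, 2, 4, 1, 5
d = rank(screen) − rank(sleep): 0, 0, 0, -1, 0, 1, 0; Σd² = 2
ρ = 1 − 6Σd² / [n(n²−1)] = 1 − 6×2 / (7×48) = 1 − 12/336 ≈ 0.9643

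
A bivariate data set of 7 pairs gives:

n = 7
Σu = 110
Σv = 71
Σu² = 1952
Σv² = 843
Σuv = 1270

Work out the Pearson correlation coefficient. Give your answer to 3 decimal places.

r = (nΣuv − ΣuΣv) / √[(nΣu² − (Σu)²)(nΣv² − (Σv)²)]
Numerator: 7×1270 − 110×71 = 1080
Denominator: √[(13664 − 12100)(5901 − 5041)] = √[1564 × 860] = 1159.7586
r = 1080 / 1159.7586 ≈ 0.931

0.931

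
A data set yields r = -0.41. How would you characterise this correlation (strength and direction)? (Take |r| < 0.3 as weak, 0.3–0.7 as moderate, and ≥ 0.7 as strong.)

r = -0.41 < 0 so the relationship is negative.
|r| = 0.41, which falls in the moderate range.

moderate negative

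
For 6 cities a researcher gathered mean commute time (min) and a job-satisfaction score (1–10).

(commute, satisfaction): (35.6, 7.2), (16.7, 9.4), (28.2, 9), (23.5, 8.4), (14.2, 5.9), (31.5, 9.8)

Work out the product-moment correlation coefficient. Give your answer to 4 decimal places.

n = 6, Σx = 149.7, Σy = 49.7, Σx² = 4087.63, Σy² = 422.61, Σxy = 1256.98
nΣxy − ΣxΣy = 7541.88 − 7440.09 = 101.79
nΣx² − (Σx)² = 24525.78 − 22410.09 = 2115.69; nΣy² − (Σy)² = 2535.66 − 2470.09 = 65.57
r = 101.79 / √(2115.69 × 65.57) = 101.79 / 372.4591 ≈ 0.2733

0.2733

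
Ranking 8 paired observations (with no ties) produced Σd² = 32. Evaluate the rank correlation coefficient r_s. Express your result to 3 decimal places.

ρ = 1 − 6Σd² / [n(n²−1)] = 1 − 6×32 / (8×63)
  = 1 − 192/504 = 1 − 0.3810 ≈ 0.619

0.619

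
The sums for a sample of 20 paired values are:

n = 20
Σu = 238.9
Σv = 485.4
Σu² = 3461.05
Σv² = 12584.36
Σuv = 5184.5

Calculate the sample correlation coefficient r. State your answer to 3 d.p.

r = (nΣuv − ΣuΣv) / √[(nΣu² − (Σu)²)(nΣv² − (Σv)²)]
Numerator: 20×5184.5 − 238.9×485.4 = -12272.06
Denominator: √[(69221 − 57073.21)(251687.2 − 235613.16)] = √[12147.79 × 16074.04] = 13973.6918
r = -12272.06 / 13973.6918 ≈ -0.878

-0.878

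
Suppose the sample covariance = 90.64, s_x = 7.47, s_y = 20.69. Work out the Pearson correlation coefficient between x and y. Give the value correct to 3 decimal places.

0.586

r = Cov(x,y) / (s_x · s_y) = 90.64 / (7.47 × 20.69)
  = 90.64 / 154.5543 ≈ 0.586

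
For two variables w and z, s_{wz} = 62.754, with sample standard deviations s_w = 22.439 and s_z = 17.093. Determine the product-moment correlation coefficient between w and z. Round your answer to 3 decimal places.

r = Cov(w,z) / (s_w · s_z) = 62.754 / (22.439 × 17.093)
  = 62.754 / 383.5498 ≈ 0.164

0.164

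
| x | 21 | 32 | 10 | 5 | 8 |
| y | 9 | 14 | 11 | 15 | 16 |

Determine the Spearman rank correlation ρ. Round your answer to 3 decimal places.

Rank x: 4, 5, 3, 1, 2
Rank y: 1, 3, 2, 4, 5
d = rank(x) − rank(y): 3, 2, 1, -3, -3; Σd² = 32
ρ = 1 − 6Σd² / [n(n²−1)] = 1 − 6×32 / (5×24) = 1 − 192/120 ≈ -0.600

-0.600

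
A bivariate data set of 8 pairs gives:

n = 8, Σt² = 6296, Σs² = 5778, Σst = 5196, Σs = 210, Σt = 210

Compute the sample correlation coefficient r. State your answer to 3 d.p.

r = (nΣst − ΣsΣt) / √[(nΣs² − (Σs)²)(nΣt² − (Σt)²)]
Numerator: 8×5196 − 210×210 = -2532
Denominator: √[(46224 − 44100)(50368 − 44100)] = √[2124 × 6268] = 3648.7302
r = -2532 / 3648.7302 ≈ -0.694

-0.694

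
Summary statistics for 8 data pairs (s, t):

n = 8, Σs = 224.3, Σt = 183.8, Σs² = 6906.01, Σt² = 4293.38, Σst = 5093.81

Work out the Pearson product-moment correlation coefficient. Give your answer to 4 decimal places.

r = (nΣst − ΣsΣt) / √[(nΣs² − (Σs)²)(nΣt² − (Σt)²)]
Numerator: 8×5093.81 − 224.3×183.8 = -475.86
Denominator: √[(55248.08 − 50310.49)(34347.04 − 33782.44)] = √[4937.59 × 564.6] = 1669.6596
r = -475.86 / 1669.6596 ≈ -0.2850

-0.2850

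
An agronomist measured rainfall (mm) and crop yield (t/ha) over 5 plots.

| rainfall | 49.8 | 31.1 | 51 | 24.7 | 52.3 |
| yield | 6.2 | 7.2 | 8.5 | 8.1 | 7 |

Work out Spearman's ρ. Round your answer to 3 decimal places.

-0.200

Rank rainfall: 3, 2, 4, 1, 5
Rank yield: 1, 3, 5, 4, 2
d = rank(rainfall) − rank(yield): 2, -1, -1, -3, 3; Σd² = 24
ρ = 1 − 6Σd² / [n(n²−1)] = 1 − 6×24 / (5×24) = 1 − 144/120 ≈ -0.200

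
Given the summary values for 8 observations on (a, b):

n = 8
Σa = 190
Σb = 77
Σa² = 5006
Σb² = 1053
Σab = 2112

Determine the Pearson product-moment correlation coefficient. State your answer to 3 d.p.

0.722

r = (nΣab − ΣaΣb) / √[(nΣa² − (Σa)²)(nΣb² − (Σb)²)]
Numerator: 8×2112 − 190×77 = 2266
Denominator: √[(40048 − 36100)(8424 − 5929)] = √[3948 × 2495] = 3138.5124
r = 2266 / 3138.5124 ≈ 0.722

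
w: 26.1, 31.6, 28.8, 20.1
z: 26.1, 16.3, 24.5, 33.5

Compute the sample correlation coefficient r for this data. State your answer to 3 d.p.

n = 4, Σw = 106.6, Σz = 100.4, Σw² = 2913.22, Σz² = 2669.4, Σwz = 2575.24
nΣwz − ΣwΣz = 10300.96 − 10702.64 = -401.68
nΣw² − (Σw)² = 11652.88 − 11363.56 = 289.32; nΣz² − (Σz)² = 10677.6 − 10080.16 = 597.44
r = -401.68 / √(289.32 × 597.44) = -401.68 / 415.7539 ≈ -0.966

-0.966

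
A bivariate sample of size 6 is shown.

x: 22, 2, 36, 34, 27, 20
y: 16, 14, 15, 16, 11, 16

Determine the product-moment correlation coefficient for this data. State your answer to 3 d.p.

n = 6, Σx = 141, Σy = 88, Σx² = 4069, Σy² = 1310, Σxy = 2081
nΣxy − ΣxΣy = 12486 − 12408 = 78
nΣx² − (Σx)² = 24414 − 19881 = 4533; nΣy² − (Σy)² = 7860 − 7744 = 116
r = 78 / √(4533 × 116) = 78 / 725.1400 ≈ 0.108

0.108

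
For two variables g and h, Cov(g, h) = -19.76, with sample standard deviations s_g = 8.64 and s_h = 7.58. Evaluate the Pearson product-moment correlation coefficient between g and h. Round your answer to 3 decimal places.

-0.302

r = Cov(g,h) / (s_g · s_h) = -19.76 / (8.64 × 7.58)
  = -19.76 / 65.4912 ≈ -0.302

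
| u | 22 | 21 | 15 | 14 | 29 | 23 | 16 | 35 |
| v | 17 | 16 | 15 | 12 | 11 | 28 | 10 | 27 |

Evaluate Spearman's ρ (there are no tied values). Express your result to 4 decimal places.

Rank u: 5, 4, 2, 1, 7, 6, 3, 8
Rank v: 6, 5, 4, 3, 2, 8, 1, 7
d = rank(u) − rank(v): -1, -1, -2, -2, 5, -2, 2, 1; Σd² = 44
ρ = 1 − 6Σd² / [n(n²−1)] = 1 − 6×44 / (8×63) = 1 − 264/504 ≈ 0.4762

0.4762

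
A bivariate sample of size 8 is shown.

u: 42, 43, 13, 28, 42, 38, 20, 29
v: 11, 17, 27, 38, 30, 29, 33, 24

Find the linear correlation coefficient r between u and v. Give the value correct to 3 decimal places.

-0.490

n = 8, Σu = 255, Σv = 209, Σu² = 9015, Σv² = 5989, Σuv = 6326
nΣuv − ΣuΣv = 50608 − 53295 = -2687
nΣu² − (Σu)² = 72120 − 65025 = 7095; nΣv² − (Σv)² = 47912 − 43681 = 4231
r = -2687 / √(7095 × 4231) = -2687 / 5478.9547 ≈ -0.490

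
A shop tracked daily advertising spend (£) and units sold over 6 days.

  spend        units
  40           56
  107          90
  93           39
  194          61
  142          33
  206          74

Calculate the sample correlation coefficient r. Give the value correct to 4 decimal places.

n = 6, Σx = 782, Σy = 353, Σx² = 121934, Σy² = 23043, Σxy = 47261
nΣxy − ΣxΣy = 283566 − 276046 = 7520
nΣx² − (Σx)² = 731604 − 611524 = 120080; nΣy² − (Σy)² = 138258 − 124609 = 13649
r = 7520 / √(120080 × 13649) = 7520 / 40484.2182 ≈ 0.1858

0.1858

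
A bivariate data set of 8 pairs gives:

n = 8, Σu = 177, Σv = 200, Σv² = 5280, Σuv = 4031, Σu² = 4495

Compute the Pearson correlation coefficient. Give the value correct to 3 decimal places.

r = (nΣuv − ΣuΣv) / √[(nΣu² − (Σu)²)(nΣv² − (Σv)²)]
Numerator: 8×4031 − 177×200 = -3152
Denominator: √[(35960 − 31329)(42240 − 40000)] = √[4631 × 2240] = 3220.7825
r = -3152 / 3220.7825 ≈ -0.979

-0.979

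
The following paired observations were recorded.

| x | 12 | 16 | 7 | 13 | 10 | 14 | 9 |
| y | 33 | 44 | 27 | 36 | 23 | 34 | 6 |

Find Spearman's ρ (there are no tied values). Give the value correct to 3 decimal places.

0.857

Rank x: 4, 7, 1, 5, 3, 6, 2
Rank y: 4, 7, 3, 6, 2, 5, 1
d = rank(x) − rank(y): 0, 0, -2, -1, 1, 1, 1; Σd² = 8
ρ = 1 − 6Σd² / [n(n²−1)] = 1 − 6×8 / (7×48) = 1 − 48/336 ≈ 0.857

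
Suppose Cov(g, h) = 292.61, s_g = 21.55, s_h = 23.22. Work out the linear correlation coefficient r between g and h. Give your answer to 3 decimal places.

r = Cov(g,h) / (s_g · s_h) = 292.61 / (21.55 × 23.22)
  = 292.61 / 500.3910 ≈ 0.585

0.585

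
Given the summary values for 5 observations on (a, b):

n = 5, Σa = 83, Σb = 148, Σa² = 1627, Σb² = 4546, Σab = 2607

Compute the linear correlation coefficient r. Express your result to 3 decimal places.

r = (nΣab − ΣaΣb) / √[(nΣa² − (Σa)²)(nΣb² − (Σb)²)]
Numerator: 5×2607 − 83×148 = 751
Denominator: √[(8135 − 6889)(22730 − 21904)] = √[1246 × 826] = 1014.4930
r = 751 / 1014.4930 ≈ 0.740

0.740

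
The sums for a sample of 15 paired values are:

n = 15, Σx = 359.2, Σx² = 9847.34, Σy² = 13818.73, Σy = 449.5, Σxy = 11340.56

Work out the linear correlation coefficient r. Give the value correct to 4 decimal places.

0.8747

r = (nΣxy − ΣxΣy) / √[(nΣx² − (Σx)²)(nΣy² − (Σy)²)]
Numerator: 15×11340.56 − 359.2×449.5 = 8648
Denominator: √[(147710.1 − 129024.64)(207280.95 − 202050.25)] = √[18685.46 × 5230.7] = 9886.2549
r = 8648 / 9886.2549 ≈ 0.8747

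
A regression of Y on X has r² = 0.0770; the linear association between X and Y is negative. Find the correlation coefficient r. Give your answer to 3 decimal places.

-0.277

|r| = √0.0770 = 0.277
The association is negative, so r = −0.277.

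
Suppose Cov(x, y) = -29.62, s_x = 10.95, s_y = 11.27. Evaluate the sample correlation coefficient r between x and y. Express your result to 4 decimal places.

r = Cov(x,y) / (s_x · s_y) = -29.62 / (10.95 × 11.27)
  = -29.62 / 123.4065 ≈ -0.2400

-0.2400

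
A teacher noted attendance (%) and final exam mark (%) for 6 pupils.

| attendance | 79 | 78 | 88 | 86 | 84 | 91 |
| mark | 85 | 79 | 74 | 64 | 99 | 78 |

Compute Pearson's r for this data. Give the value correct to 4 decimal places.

-0.2984

n = 6, Σx = 506, Σy = 479, Σx² = 42802, Σy² = 38923, Σxy = 40307
nΣxy − ΣxΣy = 241842 − 242374 = -532
nΣx² − (Σx)² = 256812 − 256036 = 776; nΣy² − (Σy)² = 233538 − 229441 = 4097
r = -532 / √(776 × 4097) = -532 / 1783.0513 ≈ -0.2984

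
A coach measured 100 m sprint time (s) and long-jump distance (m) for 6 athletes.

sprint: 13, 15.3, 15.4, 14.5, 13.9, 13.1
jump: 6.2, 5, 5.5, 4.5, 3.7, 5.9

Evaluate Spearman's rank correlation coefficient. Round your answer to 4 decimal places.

Rank sprint: 1, 5, 6, 4, 3, 2
Rank jump: 6, 3, 4, 2, 1, 5
d = rank(sprint) − rank(jump): -5, 2, 2, 2, 2, -3; Σd² = 50
ρ = 1 − 6Σd² / [n(n²−1)] = 1 − 6×50 / (6×35) = 1 − 300/210 ≈ -0.4286

-0.4286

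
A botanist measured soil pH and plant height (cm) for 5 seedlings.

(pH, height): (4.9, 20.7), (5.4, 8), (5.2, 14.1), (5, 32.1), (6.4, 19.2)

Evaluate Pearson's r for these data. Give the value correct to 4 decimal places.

-0.2292

n = 5, Σx = 26.9, Σy = 94.1, Σx² = 146.17, Σy² = 2090.35, Σxy = 501.33
nΣxy − ΣxΣy = 2506.65 − 2531.29 = -24.64
nΣx² − (Σx)² = 730.85 − 723.61 = 7.24; nΣy² − (Σy)² = 10451.75 − 8854.81 = 1596.94
r = -24.64 / √(7.24 × 1596.94) = -24.64 / 107.5260 ≈ -0.2292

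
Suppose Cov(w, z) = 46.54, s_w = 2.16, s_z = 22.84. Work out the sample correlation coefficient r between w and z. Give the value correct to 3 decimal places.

r = Cov(w,z) / (s_w · s_z) = 46.54 / (2.16 × 22.84)
  = 46.54 / 49.3344 ≈ 0.943

0.943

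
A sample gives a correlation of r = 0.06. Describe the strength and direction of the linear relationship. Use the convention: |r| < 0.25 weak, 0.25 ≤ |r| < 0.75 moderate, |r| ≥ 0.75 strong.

r = 0.06 > 0 so the relationship is positive.
|r| = 0.06, which falls in the weak range.

weak positive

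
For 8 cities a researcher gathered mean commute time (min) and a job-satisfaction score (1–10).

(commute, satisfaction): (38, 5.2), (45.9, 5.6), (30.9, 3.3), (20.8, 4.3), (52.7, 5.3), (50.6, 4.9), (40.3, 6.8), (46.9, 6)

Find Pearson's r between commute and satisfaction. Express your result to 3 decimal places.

n = 8, Σx = 326.1, Σy = 41.4, Σx² = 14099.61, Σy² = 222.12, Σxy = 1728.74
nΣxy − ΣxΣy = 13829.92 − 13500.54 = 329.38
nΣx² − (Σx)² = 112796.88 − 106341.21 = 6455.67; nΣy² − (Σy)² = 1776.96 − 1713.96 = 63
r = 329.38 / √(6455.67 × 63) = 329.38 / 637.7360 ≈ 0.516

0.516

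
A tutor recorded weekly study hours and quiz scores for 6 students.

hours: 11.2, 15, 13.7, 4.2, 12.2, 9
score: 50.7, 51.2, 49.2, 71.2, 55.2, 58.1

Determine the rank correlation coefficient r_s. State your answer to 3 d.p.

Rank hours: 3, 6, 5, 1, 4, 2
Rank score: 2, 3, 1, 6, 4, 5
d = rank(hours) − rank(score): 1, 3, 4, -5, 0, -3; Σd² = 60
ρ = 1 − 6Σd² / [n(n²−1)] = 1 − 6×60 / (6×35) = 1 − 360/210 ≈ -0.714

-0.714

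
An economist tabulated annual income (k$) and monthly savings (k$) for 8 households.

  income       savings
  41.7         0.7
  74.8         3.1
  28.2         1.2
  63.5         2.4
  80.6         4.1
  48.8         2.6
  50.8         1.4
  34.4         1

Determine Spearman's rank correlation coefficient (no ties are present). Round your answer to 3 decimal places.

0.833

Rank income: 3, 7, 1, 6, 8, 4, 5, 2
Rank savings: 1, 7, 3, 5, 8, 6, 4, 2
d = rank(income) − rank(savings): 2, 0, -2, 1, 0, -2, 1, 0; Σd² = 14
ρ = 1 − 6Σd² / [n(n²−1)] = 1 − 6×14 / (8×63) = 1 − 84/504 ≈ 0.833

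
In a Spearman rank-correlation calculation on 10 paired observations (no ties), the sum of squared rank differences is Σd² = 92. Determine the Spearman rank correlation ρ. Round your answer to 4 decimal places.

ρ = 1 − 6Σd² / [n(n²−1)] = 1 − 6×92 / (10×99)
  = 1 − 552/990 = 1 − 0.55758 ≈ 0.4424

0.4424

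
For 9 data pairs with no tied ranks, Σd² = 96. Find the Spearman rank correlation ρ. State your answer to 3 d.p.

ρ = 1 − 6Σd² / [n(n²−1)] = 1 − 6×96 / (9×80)
  = 1 − 576/720 = 1 − 0.8000 ≈ 0.200

0.200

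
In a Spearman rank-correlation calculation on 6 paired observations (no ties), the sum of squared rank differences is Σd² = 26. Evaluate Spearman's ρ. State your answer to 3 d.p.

ρ = 1 − 6Σd² / [n(n²−1)] = 1 − 6×26 / (6×35)
  = 1 − 156/210 = 1 − 0.7429 ≈ 0.257

0.257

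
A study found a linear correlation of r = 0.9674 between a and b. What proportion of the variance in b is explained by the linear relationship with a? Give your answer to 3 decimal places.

0.936

r² = (0.9674)² = 0.936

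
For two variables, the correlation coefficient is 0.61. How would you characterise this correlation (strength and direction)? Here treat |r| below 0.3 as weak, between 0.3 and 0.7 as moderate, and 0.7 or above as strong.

r = 0.61 > 0 so the relationship is positive.
|r| = 0.61, which falls in the moderate range.

moderate positive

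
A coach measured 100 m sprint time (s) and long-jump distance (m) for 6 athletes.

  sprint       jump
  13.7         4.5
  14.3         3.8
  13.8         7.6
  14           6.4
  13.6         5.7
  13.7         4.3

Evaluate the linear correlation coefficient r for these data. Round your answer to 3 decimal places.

-0.243

n = 6, Σx = 83.1, Σy = 32.3, Σx² = 1151.27, Σy² = 184.39, Σxy = 446.9
nΣxy − ΣxΣy = 2681.4 − 2684.13 = -2.73
nΣx² − (Σx)² = 6907.62 − 6905.61 = 2.01; nΣy² − (Σy)² = 1106.34 − 1043.29 = 63.05
r = -2.73 / √(2.01 × 63.05) = -2.73 / 11.2575 ≈ -0.243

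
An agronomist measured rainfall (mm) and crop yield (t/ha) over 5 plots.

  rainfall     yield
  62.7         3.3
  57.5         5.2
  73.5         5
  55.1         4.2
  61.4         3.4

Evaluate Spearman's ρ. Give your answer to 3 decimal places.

Rank rainfall: 4, 2, 5, 1, 3
Rank yield: 1, 5, 4, 3, 2
d = rank(rainfall) − rank(yield): 3, -3, 1, -2, 1; Σd² = 24
ρ = 1 − 6Σd² / [n(n²−1)] = 1 − 6×24 / (5×24) = 1 − 144/120 ≈ -0.200

-0.200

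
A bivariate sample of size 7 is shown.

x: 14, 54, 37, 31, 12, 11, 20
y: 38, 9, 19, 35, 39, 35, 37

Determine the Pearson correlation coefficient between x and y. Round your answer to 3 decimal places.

n = 7, Σx = 179, Σy = 212, Σx² = 6107, Σy² = 7226, Σxy = 4399
nΣxy − ΣxΣy = 30793 − 37948 = -7155
nΣx² − (Σx)² = 42749 − 32041 = 10708; nΣy² − (Σy)² = 50582 − 44944 = 5638
r = -7155 / √(10708 × 5638) = -7155 / 7769.9230 ≈ -0.921

-0.921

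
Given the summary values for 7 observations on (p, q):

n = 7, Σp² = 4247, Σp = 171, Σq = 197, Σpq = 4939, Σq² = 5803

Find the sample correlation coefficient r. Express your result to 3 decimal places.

0.942

r = (nΣpq − ΣpΣq) / √[(nΣp² − (Σp)²)(nΣq² − (Σq)²)]
Numerator: 7×4939 − 171×197 = 886
Denominator: √[(29729 − 29241)(40621 − 38809)] = √[488 × 1812] = 940.3489
r = 886 / 940.3489 ≈ 0.942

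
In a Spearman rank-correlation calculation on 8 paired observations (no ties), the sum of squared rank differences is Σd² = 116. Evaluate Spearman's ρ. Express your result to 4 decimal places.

ρ = 1 − 6Σd² / [n(n²−1)] = 1 − 6×116 / (8×63)
  = 1 − 696/504 = 1 − 1.38095 ≈ -0.3810

-0.3810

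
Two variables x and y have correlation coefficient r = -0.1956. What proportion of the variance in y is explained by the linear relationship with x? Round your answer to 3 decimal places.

0.038

r² = (-0.1956)² = 0.038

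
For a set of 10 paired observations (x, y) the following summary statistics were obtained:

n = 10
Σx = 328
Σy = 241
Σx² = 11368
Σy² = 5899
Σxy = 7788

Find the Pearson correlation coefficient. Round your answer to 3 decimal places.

r = (nΣxy − ΣxΣy) / √[(nΣx² − (Σx)²)(nΣy² − (Σy)²)]
Numerator: 10×7788 − 328×241 = -1168
Denominator: √[(113680 − 107584)(58990 − 58081)] = √[6096 × 909] = 2353.9890
r = -1168 / 2353.9890 ≈ -0.496

-0.496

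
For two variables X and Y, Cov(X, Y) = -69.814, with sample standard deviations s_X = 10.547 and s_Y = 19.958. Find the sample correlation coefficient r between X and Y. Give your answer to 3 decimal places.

-0.332

r = Cov(X,Y) / (s_X · s_Y) = -69.814 / (10.547 × 19.958)
  = -69.814 / 210.4970 ≈ -0.332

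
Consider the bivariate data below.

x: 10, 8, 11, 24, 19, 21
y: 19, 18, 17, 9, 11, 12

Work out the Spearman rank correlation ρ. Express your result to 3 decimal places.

-0.886

Rank x: 2, 1, 3, 6, 4, 5
Rank y: 6, 5, 4, 1, 2, 3
d = rank(x) − rank(y): -4, -4, -1, 5, 2, 2; Σd² = 66
ρ = 1 − 6Σd² / [n(n²−1)] = 1 − 6×66 / (6×35) = 1 − 396/210 ≈ -0.886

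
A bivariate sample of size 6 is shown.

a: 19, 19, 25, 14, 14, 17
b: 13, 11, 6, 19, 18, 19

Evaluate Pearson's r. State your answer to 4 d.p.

n = 6, Σa = 108, Σb = 86, Σa² = 2028, Σb² = 1372, Σab = 1447
nΣab − ΣaΣb = 8682 − 9288 = -606
nΣa² − (Σa)² = 12168 − 11664 = 504; nΣb² − (Σb)² = 8232 − 7396 = 836
r = -606 / √(504 × 836) = -606 / 649.1102 ≈ -0.9336

-0.9336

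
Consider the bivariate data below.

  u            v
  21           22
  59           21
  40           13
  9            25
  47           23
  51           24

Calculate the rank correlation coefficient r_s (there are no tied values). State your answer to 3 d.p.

-0.314

Rank u: 2, 6, 3, 1, 4, 5
Rank v: 3, 2, 1, 6, 4, 5
d = rank(u) − rank(v): -1, 4, 2, -5, 0, 0; Σd² = 46
ρ = 1 − 6Σd² / [n(n²−1)] = 1 − 6×46 / (6×35) = 1 − 276/210 ≈ -0.314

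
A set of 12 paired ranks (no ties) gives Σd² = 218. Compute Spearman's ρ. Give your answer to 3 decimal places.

0.238

ρ = 1 − 6Σd² / [n(n²−1)] = 1 − 6×218 / (12×143)
  = 1 − 1308/1716 = 1 − 0.7622 ≈ 0.238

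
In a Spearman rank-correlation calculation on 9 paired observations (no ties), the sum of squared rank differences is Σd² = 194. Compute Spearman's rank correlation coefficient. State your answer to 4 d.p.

-0.6167

ρ = 1 − 6Σd² / [n(n²−1)] = 1 − 6×194 / (9×80)
  = 1 − 1164/720 = 1 − 1.61667 ≈ -0.6167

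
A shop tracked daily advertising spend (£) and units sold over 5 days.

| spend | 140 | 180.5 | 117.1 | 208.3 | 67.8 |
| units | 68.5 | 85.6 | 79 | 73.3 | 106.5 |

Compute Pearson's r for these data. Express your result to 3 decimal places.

n = 5, Σx = 713.7, Σy = 412.9, Σx² = 113878.39, Σy² = 34975.75, Σxy = 56780.79
nΣxy − ΣxΣy = 283903.95 − 294686.73 = -10782.78
nΣx² − (Σx)² = 569391.95 − 509367.69 = 60024.26; nΣy² − (Σy)² = 174878.75 − 170486.41 = 4392.34
r = -10782.78 / √(60024.26 × 4392.34) = -10782.78 / 16237.2091 ≈ -0.664

-0.664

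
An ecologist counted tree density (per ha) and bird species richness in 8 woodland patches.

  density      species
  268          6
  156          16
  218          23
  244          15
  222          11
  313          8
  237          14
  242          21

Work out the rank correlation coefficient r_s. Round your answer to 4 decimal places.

Rank density: 7, 1, 2, 6, 3, 8, 4, 5
Rank species: 1, 6, 8, 5, 3, 2, 4, 7
d = rank(density) − rank(species): 6, -5, -6, 1, 0, 6, 0, -2; Σd² = 138
ρ = 1 − 6Σd² / [n(n²−1)] = 1 − 6×138 / (8×63) = 1 − 828/504 ≈ -0.6429

-0.6429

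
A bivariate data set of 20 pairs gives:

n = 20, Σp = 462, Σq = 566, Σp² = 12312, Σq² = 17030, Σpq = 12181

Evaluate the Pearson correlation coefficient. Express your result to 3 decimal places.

-0.694

r = (nΣpq − ΣpΣq) / √[(nΣp² − (Σp)²)(nΣq² − (Σq)²)]
Numerator: 20×12181 − 462×566 = -17872
Denominator: √[(246240 − 213444)(340600 − 320356)] = √[32796 × 20244] = 25766.6883
r = -17872 / 25766.6883 ≈ -0.694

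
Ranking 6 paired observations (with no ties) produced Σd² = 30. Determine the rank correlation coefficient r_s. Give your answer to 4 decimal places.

0.1429

ρ = 1 − 6Σd² / [n(n²−1)] = 1 − 6×30 / (6×35)
  = 1 − 180/210 = 1 − 0.85714 ≈ 0.1429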